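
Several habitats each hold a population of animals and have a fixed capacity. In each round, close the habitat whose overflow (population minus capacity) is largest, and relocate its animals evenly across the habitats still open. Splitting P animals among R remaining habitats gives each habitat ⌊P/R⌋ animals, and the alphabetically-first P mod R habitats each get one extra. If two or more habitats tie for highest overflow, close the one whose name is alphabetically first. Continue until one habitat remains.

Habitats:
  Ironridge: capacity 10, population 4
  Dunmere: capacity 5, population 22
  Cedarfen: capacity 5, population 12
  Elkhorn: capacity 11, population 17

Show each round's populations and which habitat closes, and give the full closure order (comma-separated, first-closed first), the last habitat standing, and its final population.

Round 1: Cedarfen=12 Dunmere=22 Elkhorn=17 Ironridge=4 → close Dunmere (overflow 17)
  22÷3 = 7 each, +1 to first 1
Round 2: Cedarfen=20 Elkhorn=24 Ironridge=11 → close Cedarfen (overflow 15)
  20÷2 = 10 each, +1 to first 0
Round 3: Elkhorn=34 Ironridge=21 → close Elkhorn (overflow 23)
  34÷1 = 34 each, +1 to first 0

Closure order: Dunmere, Cedarfen, Elkhorn
Last habitat: Ironridge with 55 animals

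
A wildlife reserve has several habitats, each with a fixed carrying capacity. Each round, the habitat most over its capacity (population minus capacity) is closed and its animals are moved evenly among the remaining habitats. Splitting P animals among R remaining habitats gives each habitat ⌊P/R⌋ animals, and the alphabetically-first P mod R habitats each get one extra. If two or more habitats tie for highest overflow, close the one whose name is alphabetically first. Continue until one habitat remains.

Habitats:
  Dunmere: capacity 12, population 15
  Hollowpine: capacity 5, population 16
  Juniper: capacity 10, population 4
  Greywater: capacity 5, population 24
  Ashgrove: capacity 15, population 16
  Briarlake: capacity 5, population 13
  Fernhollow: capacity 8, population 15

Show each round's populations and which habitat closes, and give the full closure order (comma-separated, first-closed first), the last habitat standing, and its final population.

Closure order: Greywater, Hollowpine, Briarlake, Fernhollow, Ashgrove, Dunmere
Last habitat: Juniper with 103 animals

Round 1: Ashgrove=16 Briarlake=13 Dunmere=15 Fernhollow=15 Greywater=24 Hollowpine=16 Juniper=4 → close Greywater (overflow 19)
  24÷6 = 4 each, +1 to first 0
Round 2: Ashgrove=20 Briarlake=17 Dunmere=19 Fernhollow=19 Hollowpine=20 Juniper=8 → close Hollowpine (overflow 15)
  20÷5 = 4 each, +1 to first 0
Round 3: Ashgrove=24 Briarlake=21 Dunmere=23 Fernhollow=23 Juniper=12 → close Briarlake (overflow 16)
  21÷4 = 5 each, +1 to first 1
Round 4: Ashgrove=30 Dunmere=28 Fernhollow=28 Juniper=17 → close Fernhollow (overflow 20)
  28÷3 = 9 each, +1 to first 1
Round 5: Ashgrove=40 Dunmere=37 Juniper=26 → close Ashgrove (overflow 25)
  40÷2 = 20 each, +1 to first 0
Round 6: Dunmere=57 Juniper=46 → close Dunmere (overflow 45)
  57÷1 = 57 each, +1 to first 0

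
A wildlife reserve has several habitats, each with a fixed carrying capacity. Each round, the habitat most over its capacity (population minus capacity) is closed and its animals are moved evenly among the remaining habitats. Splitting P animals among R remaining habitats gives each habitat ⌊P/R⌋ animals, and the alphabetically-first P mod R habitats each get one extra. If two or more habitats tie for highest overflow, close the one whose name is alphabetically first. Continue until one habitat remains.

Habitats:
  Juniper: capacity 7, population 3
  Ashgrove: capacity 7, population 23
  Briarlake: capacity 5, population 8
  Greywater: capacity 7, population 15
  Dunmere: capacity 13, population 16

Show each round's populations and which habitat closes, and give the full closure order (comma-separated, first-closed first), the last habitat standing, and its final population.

Round 1: Ashgrove=23 Briarlake=8 Dunmere=16 Greywater=15 Juniper=3 → close Ashgrove (overflow 16)
  23÷4 = 5 each, +1 to first 3
Round 2: Briarlake=14 Dunmere=22 Greywater=21 Juniper=8 → close Greywater (overflow 14)
  21÷3 = 7 each, +1 to first 0
Round 3: Briarlake=21 Dunmere=29 Juniper=15 → close Briarlake (overflow 16)
  21÷2 = 10 each, +1 to first 1
Round 4: Dunmere=40 Juniper=25 → close Dunmere (overflow 27)
  40÷1 = 40 each, +1 to first 0

Closure order: Ashgrove, Greywater, Briarlake, Dunmere
Last habitat: Juniper with 65 animals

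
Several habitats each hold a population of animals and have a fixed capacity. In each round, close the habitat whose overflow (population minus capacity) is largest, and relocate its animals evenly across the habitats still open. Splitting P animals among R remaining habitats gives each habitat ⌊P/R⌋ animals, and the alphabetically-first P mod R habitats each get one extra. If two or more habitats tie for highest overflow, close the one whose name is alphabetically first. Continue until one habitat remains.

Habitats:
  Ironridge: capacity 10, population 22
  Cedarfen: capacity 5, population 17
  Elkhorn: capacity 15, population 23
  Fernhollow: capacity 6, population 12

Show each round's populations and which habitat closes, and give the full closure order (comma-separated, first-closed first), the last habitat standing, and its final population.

Closure order: Cedarfen, Ironridge, Elkhorn
Last habitat: Fernhollow with 74 animals

Round 1: Cedarfen=17 Elkhorn=23 Fernhollow=12 Ironridge=22 → close Cedarfen (overflow 12)
  17÷3 = 5 each, +1 to first 2
Round 2: Elkhorn=29 Fernhollow=18 Ironridge=27 → close Ironridge (overflow 17)
  27÷2 = 13 each, +1 to first 1
Round 3: Elkhorn=43 Fernhollow=31 → close Elkhorn (overflow 28)
  43÷1 = 43 each, +1 to first 0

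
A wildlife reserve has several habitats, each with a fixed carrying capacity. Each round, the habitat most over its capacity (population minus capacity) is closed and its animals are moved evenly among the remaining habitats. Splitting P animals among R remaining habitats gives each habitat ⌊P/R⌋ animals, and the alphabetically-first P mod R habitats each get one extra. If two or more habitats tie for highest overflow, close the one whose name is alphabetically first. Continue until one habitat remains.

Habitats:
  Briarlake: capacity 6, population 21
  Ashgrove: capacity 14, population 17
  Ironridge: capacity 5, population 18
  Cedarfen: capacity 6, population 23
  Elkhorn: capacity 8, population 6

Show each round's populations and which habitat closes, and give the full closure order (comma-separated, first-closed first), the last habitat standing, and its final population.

Round 1: Ashgrove=17 Briarlake=21 Cedarfen=23 Elkhorn=6 Ironridge=18 → close Cedarfen (overflow 17)
  23÷4 = 5 each, +1 to first 3
Round 2: Ashgrove=23 Briarlake=27 Elkhorn=12 Ironridge=23 → close Briarlake (overflow 21)
  27÷3 = 9 each, +1 to first 0
Round 3: Ashgrove=32 Elkhorn=21 Ironridge=32 → close Ironridge (overflow 27)
  32÷2 = 16 each, +1 to first 0
Round 4: Ashgrove=48 Elkhorn=37 → close Ashgrove (overflow 34)
  48÷1 = 48 each, +1 to first 0

Closure order: Cedarfen, Briarlake, Ironridge, Ashgrove
Last habitat: Elkhorn with 85 animals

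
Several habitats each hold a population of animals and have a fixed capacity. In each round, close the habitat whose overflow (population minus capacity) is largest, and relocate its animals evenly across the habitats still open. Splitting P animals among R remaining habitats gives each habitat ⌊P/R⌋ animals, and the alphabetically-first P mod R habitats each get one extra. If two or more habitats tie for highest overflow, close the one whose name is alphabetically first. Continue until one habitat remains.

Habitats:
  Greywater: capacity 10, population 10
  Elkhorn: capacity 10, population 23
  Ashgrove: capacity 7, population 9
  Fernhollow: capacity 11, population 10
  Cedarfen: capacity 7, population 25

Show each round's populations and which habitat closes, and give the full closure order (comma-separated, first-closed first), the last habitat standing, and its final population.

Round 1: Ashgrove=9 Cedarfen=25 Elkhorn=23 Fernhollow=10 Greywater=10 → close Cedarfen (overflow 18)
  25÷4 = 6 each, +1 to first 1
Round 2: Ashgrove=16 Elkhorn=29 Fernhollow=16 Greywater=16 → close Elkhorn (overflow 19)
  29÷3 = 9 each, +1 to first 2
Round 3: Ashgrove=26 Fernhollow=26 Greywater=25 → close Ashgrove (overflow 19)
  26÷2 = 13 each, +1 to first 0
Round 4: Fernhollow=39 Greywater=38 → close Fernhollow (overflow 28)
  39÷1 = 39 each, +1 to first 0

Closure order: Cedarfen, Elkhorn, Ashgrove, Fernhollow
Last habitat: Greywater with 77 animals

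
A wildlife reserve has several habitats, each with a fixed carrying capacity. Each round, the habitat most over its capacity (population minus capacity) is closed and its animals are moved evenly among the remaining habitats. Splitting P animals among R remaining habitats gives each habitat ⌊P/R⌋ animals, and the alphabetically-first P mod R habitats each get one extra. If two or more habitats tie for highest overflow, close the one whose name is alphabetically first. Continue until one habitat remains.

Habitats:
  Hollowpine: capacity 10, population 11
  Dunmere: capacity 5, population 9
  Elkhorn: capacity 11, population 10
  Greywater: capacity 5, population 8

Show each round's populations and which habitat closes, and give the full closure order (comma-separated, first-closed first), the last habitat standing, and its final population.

Round 1: Dunmere=9 Elkhorn=10 Greywater=8 Hollowpine=11 → close Dunmere (overflow 4)
  9÷3 = 3 each, +1 to first 0
Round 2: Elkhorn=13 Greywater=11 Hollowpine=14 → close Greywater (overflow 6)
  11÷2 = 5 each, +1 to first 1
Round 3: Elkhorn=19 Hollowpine=19 → close Hollowpine (overflow 9)
  19÷1 = 19 each, +1 to first 0

Closure order: Dunmere, Greywater, Hollowpine
Last habitat: Elkhorn with 38 animals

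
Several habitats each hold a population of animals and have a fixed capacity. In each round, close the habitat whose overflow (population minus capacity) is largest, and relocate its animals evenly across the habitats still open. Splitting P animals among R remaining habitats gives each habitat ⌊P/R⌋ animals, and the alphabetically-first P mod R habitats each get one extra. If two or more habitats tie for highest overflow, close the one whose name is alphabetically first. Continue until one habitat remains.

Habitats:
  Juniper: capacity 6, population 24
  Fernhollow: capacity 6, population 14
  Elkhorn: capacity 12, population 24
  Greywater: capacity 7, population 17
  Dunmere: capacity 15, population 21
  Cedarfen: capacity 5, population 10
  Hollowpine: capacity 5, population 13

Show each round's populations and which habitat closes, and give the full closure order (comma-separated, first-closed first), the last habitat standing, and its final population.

Closure order: Juniper, Elkhorn, Greywater, Fernhollow, Dunmere, Hollowpine
Last habitat: Cedarfen with 123 animals

Round 1: Cedarfen=10 Dunmere=21 Elkhorn=24 Fernhollow=14 Greywater=17 Hollowpine=13 Juniper=24 → close Juniper (overflow 18)
  24÷6 = 4 each, +1 to first 0
Round 2: Cedarfen=14 Dunmere=25 Elkhorn=28 Fernhollow=18 Greywater=21 Hollowpine=17 → close Elkhorn (overflow 16)
  28÷5 = 5 each, +1 to first 3
Round 3: Cedarfen=20 Dunmere=31 Fernhollow=24 Greywater=26 Hollowpine=22 → close Greywater (overflow 19)
  26÷4 = 6 each, +1 to first 2
Round 4: Cedarfen=27 Dunmere=38 Fernhollow=30 Hollowpine=28 → close Fernhollow (overflow 24)
  30÷3 = 10 each, +1 to first 0
Round 5: Cedarfen=37 Dunmere=48 Hollowpine=38 → close Dunmere (overflow 33)
  48÷2 = 24 each, +1 to first 0
Round 6: Cedarfen=61 Hollowpine=62 → close Hollowpine (overflow 57)
  62÷1 = 62 each, +1 to first 0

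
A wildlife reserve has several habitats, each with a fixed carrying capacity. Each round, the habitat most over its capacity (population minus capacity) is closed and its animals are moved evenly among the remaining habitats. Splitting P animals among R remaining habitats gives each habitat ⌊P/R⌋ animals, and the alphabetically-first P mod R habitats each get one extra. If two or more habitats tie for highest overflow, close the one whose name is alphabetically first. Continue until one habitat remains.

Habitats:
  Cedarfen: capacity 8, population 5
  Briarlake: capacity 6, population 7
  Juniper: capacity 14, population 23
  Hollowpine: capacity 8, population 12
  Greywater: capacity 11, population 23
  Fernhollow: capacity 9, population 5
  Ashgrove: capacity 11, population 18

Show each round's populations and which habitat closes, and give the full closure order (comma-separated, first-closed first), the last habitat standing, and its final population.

Round 1: Ashgrove=18 Briarlake=7 Cedarfen=5 Fernhollow=5 Greywater=23 Hollowpine=12 Juniper=23 → close Greywater (overflow 12)
  23÷6 = 3 each, +1 to first 5
Round 2: Ashgrove=22 Briarlake=11 Cedarfen=9 Fernhollow=9 Hollowpine=16 Juniper=26 → close Juniper (overflow 12)
  26÷5 = 5 each, +1 to first 1
Round 3: Ashgrove=28 Briarlake=16 Cedarfen=14 Fernhollow=14 Hollowpine=21 → close Ashgrove (overflow 17)
  28÷4 = 7 each, +1 to first 0
Round 4: Briarlake=23 Cedarfen=21 Fernhollow=21 Hollowpine=28 → close Hollowpine (overflow 20)
  28÷3 = 9 each, +1 to first 1
Round 5: Briarlake=33 Cedarfen=30 Fernhollow=30 → close Briarlake (overflow 27)
  33÷2 = 16 each, +1 to first 1
Round 6: Cedarfen=47 Fernhollow=46 → close Cedarfen (overflow 39)
  47÷1 = 47 each, +1 to first 0

Closure order: Greywater, Juniper, Ashgrove, Hollowpine, Briarlake, Cedarfen
Last habitat: Fernhollow with 93 animals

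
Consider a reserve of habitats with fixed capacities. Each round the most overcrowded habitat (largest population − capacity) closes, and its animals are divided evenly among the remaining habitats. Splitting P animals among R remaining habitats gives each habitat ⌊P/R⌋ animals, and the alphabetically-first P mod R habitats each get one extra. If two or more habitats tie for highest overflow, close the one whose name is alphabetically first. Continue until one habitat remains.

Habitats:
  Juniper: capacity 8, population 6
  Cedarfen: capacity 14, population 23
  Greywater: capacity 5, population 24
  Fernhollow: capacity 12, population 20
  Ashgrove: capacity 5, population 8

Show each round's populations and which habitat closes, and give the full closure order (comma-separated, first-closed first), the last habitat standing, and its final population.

Round 1: Ashgrove=8 Cedarfen=23 Fernhollow=20 Greywater=24 Juniper=6 → close Greywater (overflow 19)
  24÷4 = 6 each, +1 to first 0
Round 2: Ashgrove=14 Cedarfen=29 Fernhollow=26 Juniper=12 → close Cedarfen (overflow 15)
  29÷3 = 9 each, +1 to first 2
Round 3: Ashgrove=24 Fernhollow=36 Juniper=21 → close Fernhollow (overflow 24)
  36÷2 = 18 each, +1 to first 0
Round 4: Ashgrove=42 Juniper=39 → close Ashgrove (overflow 37)
  42÷1 = 42 each, +1 to first 0

Closure order: Greywater, Cedarfen, Fernhollow, Ashgrove
Last habitat: Juniper with 81 animals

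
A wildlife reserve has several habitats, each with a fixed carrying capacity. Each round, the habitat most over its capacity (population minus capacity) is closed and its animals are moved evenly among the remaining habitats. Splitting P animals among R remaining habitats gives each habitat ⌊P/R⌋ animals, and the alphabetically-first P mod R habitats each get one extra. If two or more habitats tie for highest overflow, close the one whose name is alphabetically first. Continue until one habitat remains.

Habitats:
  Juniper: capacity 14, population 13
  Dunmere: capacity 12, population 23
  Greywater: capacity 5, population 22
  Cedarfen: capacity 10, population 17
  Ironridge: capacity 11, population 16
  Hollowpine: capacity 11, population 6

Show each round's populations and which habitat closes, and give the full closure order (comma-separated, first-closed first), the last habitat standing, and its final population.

Closure order: Greywater, Dunmere, Cedarfen, Ironridge, Juniper
Last habitat: Hollowpine with 97 animals

Round 1: Cedarfen=17 Dunmere=23 Greywater=22 Hollowpine=6 Ironridge=16 Juniper=13 → close Greywater (overflow 17)
  22÷5 = 4 each, +1 to first 2
Round 2: Cedarfen=22 Dunmere=28 Hollowpine=10 Ironridge=20 Juniper=17 → close Dunmere (overflow 16)
  28÷4 = 7 each, +1 to first 0
Round 3: Cedarfen=29 Hollowpine=17 Ironridge=27 Juniper=24 → close Cedarfen (overflow 19)
  29÷3 = 9 each, +1 to first 2
Round 4: Hollowpine=27 Ironridge=37 Juniper=33 → close Ironridge (overflow 26)
  37÷2 = 18 each, +1 to first 1
Round 5: Hollowpine=46 Juniper=51 → close Juniper (overflow 37)
  51÷1 = 51 each, +1 to first 0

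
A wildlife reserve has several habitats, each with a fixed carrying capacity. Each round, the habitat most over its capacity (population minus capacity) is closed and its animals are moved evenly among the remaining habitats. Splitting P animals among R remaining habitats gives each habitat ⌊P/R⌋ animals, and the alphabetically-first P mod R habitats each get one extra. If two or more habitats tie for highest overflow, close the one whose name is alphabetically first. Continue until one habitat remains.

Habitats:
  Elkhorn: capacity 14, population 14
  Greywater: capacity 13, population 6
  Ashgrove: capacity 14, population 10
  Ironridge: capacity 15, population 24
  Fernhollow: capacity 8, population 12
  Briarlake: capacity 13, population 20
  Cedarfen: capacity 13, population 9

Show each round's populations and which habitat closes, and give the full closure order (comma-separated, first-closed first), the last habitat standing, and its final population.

Closure order: Ironridge, Briarlake, Fernhollow, Elkhorn, Ashgrove, Cedarfen
Last habitat: Greywater with 95 animals

Round 1: Ashgrove=10 Briarlake=20 Cedarfen=9 Elkhorn=14 Fernhollow=12 Greywater=6 Ironridge=24 → close Ironridge (overflow 9)
  24÷6 = 4 each, +1 to first 0
Round 2: Ashgrove=14 Briarlake=24 Cedarfen=13 Elkhorn=18 Fernhollow=16 Greywater=10 → close Briarlake (overflow 11)
  24÷5 = 4 each, +1 to first 4
Round 3: Ashgrove=19 Cedarfen=18 Elkhorn=23 Fernhollow=21 Greywater=14 → close Fernhollow (overflow 13)
  21÷4 = 5 each, +1 to first 1
Round 4: Ashgrove=25 Cedarfen=23 Elkhorn=28 Greywater=19 → close Elkhorn (overflow 14)
  28÷3 = 9 each, +1 to first 1
Round 5: Ashgrove=35 Cedarfen=32 Greywater=28 → close Ashgrove (overflow 21)
  35÷2 = 17 each, +1 to first 1
Round 6: Cedarfen=50 Greywater=45 → close Cedarfen (overflow 37)
  50÷1 = 50 each, +1 to first 0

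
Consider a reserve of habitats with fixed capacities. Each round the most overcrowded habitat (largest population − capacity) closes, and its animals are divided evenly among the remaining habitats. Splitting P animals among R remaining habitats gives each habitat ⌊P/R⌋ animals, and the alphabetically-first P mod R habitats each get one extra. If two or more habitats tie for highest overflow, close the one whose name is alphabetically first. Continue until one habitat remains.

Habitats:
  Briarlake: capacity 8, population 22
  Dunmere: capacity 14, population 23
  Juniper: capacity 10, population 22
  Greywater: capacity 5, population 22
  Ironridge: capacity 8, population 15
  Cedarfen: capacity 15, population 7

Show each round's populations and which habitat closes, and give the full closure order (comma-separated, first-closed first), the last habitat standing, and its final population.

Round 1: Briarlake=22 Cedarfen=7 Dunmere=23 Greywater=22 Ironridge=15 Juniper=22 → close Greywater (overflow 17)
  22÷5 = 4 each, +1 to first 2
Round 2: Briarlake=27 Cedarfen=12 Dunmere=27 Ironridge=19 Juniper=26 → close Briarlake (overflow 19)
  27÷4 = 6 each, +1 to first 3
Round 3: Cedarfen=19 Dunmere=34 Ironridge=26 Juniper=32 → close Juniper (overflow 22)
  32÷3 = 10 each, +1 to first 2
Round 4: Cedarfen=30 Dunmere=45 Ironridge=36 → close Dunmere (overflow 31)
  45÷2 = 22 each, +1 to first 1
Round 5: Cedarfen=53 Ironridge=58 → close Ironridge (overflow 50)
  58÷1 = 58 each, +1 to first 0

Closure order: Greywater, Briarlake, Juniper, Dunmere, Ironridge
Last habitat: Cedarfen with 111 animals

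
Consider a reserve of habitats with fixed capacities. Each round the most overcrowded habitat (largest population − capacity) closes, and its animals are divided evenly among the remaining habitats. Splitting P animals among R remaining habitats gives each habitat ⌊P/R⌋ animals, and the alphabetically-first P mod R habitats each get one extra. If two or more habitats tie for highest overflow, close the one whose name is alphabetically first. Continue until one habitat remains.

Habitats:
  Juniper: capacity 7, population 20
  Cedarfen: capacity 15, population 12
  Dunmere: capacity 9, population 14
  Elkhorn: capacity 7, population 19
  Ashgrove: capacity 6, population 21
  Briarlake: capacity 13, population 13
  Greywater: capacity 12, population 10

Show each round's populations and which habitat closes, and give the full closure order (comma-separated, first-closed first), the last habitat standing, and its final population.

Closure order: Ashgrove, Juniper, Elkhorn, Dunmere, Briarlake, Cedarfen
Last habitat: Greywater with 109 animals

Round 1: Ashgrove=21 Briarlake=13 Cedarfen=12 Dunmere=14 Elkhorn=19 Greywater=10 Juniper=20 → close Ashgrove (overflow 15)
  21÷6 = 3 each, +1 to first 3
Round 2: Briarlake=17 Cedarfen=16 Dunmere=18 Elkhorn=22 Greywater=13 Juniper=23 → close Juniper (overflow 16)
  23÷5 = 4 each, +1 to first 3
Round 3: Briarlake=22 Cedarfen=21 Dunmere=23 Elkhorn=26 Greywater=17 → close Elkhorn (overflow 19)
  26÷4 = 6 each, +1 to first 2
Round 4: Briarlake=29 Cedarfen=28 Dunmere=29 Greywater=23 → close Dunmere (overflow 20)
  29÷3 = 9 each, +1 to first 2
Round 5: Briarlake=39 Cedarfen=38 Greywater=32 → close Briarlake (overflow 26)
  39÷2 = 19 each, +1 to first 1
Round 6: Cedarfen=58 Greywater=51 → close Cedarfen (overflow 43)
  58÷1 = 58 each, +1 to first 0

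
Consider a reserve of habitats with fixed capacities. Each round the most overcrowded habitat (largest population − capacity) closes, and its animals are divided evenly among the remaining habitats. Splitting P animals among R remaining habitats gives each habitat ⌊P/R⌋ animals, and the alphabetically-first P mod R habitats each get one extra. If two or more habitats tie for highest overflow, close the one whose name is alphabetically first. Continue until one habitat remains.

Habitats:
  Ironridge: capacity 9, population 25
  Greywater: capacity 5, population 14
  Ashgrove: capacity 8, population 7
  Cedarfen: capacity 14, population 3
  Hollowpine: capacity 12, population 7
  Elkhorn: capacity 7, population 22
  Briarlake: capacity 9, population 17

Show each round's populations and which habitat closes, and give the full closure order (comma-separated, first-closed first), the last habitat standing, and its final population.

Round 1: Ashgrove=7 Briarlake=17 Cedarfen=3 Elkhorn=22 Greywater=14 Hollowpine=7 Ironridge=25 → close Ironridge (overflow 16)
  25÷6 = 4 each, +1 to first 1
Round 2: Ashgrove=12 Briarlake=21 Cedarfen=7 Elkhorn=26 Greywater=18 Hollowpine=11 → close Elkhorn (overflow 19)
  26÷5 = 5 each, +1 to first 1
Round 3: Ashgrove=18 Briarlake=26 Cedarfen=12 Greywater=23 Hollowpine=16 → close Greywater (overflow 18)
  23÷4 = 5 each, +1 to first 3
Round 4: Ashgrove=24 Briarlake=32 Cedarfen=18 Hollowpine=21 → close Briarlake (overflow 23)
  32÷3 = 10 each, +1 to first 2
Round 5: Ashgrove=35 Cedarfen=29 Hollowpine=31 → close Ashgrove (overflow 27)
  35÷2 = 17 each, +1 to first 1
Round 6: Cedarfen=47 Hollowpine=48 → close Hollowpine (overflow 36)
  48÷1 = 48 each, +1 to first 0

Closure order: Ironridge, Elkhorn, Greywater, Briarlake, Ashgrove, Hollowpine
Last habitat: Cedarfen with 95 animals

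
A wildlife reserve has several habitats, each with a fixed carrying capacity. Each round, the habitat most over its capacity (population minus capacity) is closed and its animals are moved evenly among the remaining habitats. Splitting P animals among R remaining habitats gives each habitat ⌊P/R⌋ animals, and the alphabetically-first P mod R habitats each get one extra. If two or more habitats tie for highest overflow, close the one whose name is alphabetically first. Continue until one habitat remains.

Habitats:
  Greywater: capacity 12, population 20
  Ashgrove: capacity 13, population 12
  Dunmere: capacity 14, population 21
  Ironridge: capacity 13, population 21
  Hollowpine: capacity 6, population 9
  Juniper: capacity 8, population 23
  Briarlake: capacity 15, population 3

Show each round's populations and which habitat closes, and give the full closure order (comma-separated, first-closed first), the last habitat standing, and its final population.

Closure order: Juniper, Greywater, Dunmere, Ironridge, Hollowpine, Ashgrove
Last habitat: Briarlake with 109 animals

Round 1: Ashgrove=12 Briarlake=3 Dunmere=21 Greywater=20 Hollowpine=9 Ironridge=21 Juniper=23 → close Juniper (overflow 15)
  23÷6 = 3 each, +1 to first 5
Round 2: Ashgrove=16 Briarlake=7 Dunmere=25 Greywater=24 Hollowpine=13 Ironridge=24 → close Greywater (overflow 12)
  24÷5 = 4 each, +1 to first 4
Round 3: Ashgrove=21 Briarlake=12 Dunmere=30 Hollowpine=18 Ironridge=28 → close Dunmere (overflow 16)
  30÷4 = 7 each, +1 to first 2
Round 4: Ashgrove=29 Briarlake=20 Hollowpine=25 Ironridge=35 → close Ironridge (overflow 22)
  35÷3 = 11 each, +1 to first 2
Round 5: Ashgrove=41 Briarlake=32 Hollowpine=36 → close Hollowpine (overflow 30)
  36÷2 = 18 each, +1 to first 0
Round 6: Ashgrove=59 Briarlake=50 → close Ashgrove (overflow 46)
  59÷1 = 59 each, +1 to first 0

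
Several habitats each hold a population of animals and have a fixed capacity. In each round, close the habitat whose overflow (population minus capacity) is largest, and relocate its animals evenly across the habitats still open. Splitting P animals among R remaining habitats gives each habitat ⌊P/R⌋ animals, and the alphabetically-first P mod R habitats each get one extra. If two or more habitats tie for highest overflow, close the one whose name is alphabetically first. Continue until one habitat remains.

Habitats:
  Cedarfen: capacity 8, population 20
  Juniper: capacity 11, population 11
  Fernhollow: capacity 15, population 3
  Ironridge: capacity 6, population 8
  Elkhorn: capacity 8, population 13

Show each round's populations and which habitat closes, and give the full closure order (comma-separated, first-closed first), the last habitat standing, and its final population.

Closure order: Cedarfen, Elkhorn, Ironridge, Juniper
Last habitat: Fernhollow with 55 animals

Round 1: Cedarfen=20 Elkhorn=13 Fernhollow=3 Ironridge=8 Juniper=11 → close Cedarfen (overflow 12)
  20÷4 = 5 each, +1 to first 0
Round 2: Elkhorn=18 Fernhollow=8 Ironridge=13 Juniper=16 → close Elkhorn (overflow 10)
  18÷3 = 6 each, +1 to first 0
Round 3: Fernhollow=14 Ironridge=19 Juniper=22 → close Ironridge (overflow 13)
  19÷2 = 9 each, +1 to first 1
Round 4: Fernhollow=24 Juniper=31 → close Juniper (overflow 20)
  31÷1 = 31 each, +1 to first 0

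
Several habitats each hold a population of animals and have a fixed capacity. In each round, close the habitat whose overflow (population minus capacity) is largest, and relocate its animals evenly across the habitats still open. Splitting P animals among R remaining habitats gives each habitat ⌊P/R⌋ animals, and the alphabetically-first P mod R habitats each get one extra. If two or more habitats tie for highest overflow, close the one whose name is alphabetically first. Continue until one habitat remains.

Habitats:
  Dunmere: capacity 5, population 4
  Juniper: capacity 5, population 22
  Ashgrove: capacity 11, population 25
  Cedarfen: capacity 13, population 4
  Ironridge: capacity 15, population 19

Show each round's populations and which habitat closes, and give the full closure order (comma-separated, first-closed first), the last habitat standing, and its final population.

Round 1: Ashgrove=25 Cedarfen=4 Dunmere=4 Ironridge=19 Juniper=22 → close Juniper (overflow 17)
  22÷4 = 5 each, +1 to first 2
Round 2: Ashgrove=31 Cedarfen=10 Dunmere=9 Ironridge=24 → close Ashgrove (overflow 20)
  31÷3 = 10 each, +1 to first 1
Round 3: Cedarfen=21 Dunmere=19 Ironridge=34 → close Ironridge (overflow 19)
  34÷2 = 17 each, +1 to first 0
Round 4: Cedarfen=38 Dunmere=36 → close Dunmere (overflow 31)
  36÷1 = 36 each, +1 to first 0

Closure order: Juniper, Ashgrove, Ironridge, Dunmere
Last habitat: Cedarfen with 74 animals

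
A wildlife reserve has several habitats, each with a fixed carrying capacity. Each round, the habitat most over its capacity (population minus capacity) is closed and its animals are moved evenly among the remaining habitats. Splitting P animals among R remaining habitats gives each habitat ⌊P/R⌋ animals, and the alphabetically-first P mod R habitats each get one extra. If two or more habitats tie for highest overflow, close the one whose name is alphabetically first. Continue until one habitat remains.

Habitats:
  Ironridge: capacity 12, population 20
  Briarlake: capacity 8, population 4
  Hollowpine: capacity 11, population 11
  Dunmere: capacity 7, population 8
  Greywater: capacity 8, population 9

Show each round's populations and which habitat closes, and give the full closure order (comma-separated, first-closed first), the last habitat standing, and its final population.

Closure order: Ironridge, Dunmere, Greywater, Hollowpine
Last habitat: Briarlake with 52 animals

Round 1: Briarlake=4 Dunmere=8 Greywater=9 Hollowpine=11 Ironridge=20 → close Ironridge (overflow 8)
  20÷4 = 5 each, +1 to first 0
Round 2: Briarlake=9 Dunmere=13 Greywater=14 Hollowpine=16 → close Dunmere (overflow 6)
  13÷3 = 4 each, +1 to first 1
Round 3: Briarlake=14 Greywater=18 Hollowpine=20 → close Greywater (overflow 10)
  18÷2 = 9 each, +1 to first 0
Round 4: Briarlake=23 Hollowpine=29 → close Hollowpine (overflow 18)
  29÷1 = 29 each, +1 to first 0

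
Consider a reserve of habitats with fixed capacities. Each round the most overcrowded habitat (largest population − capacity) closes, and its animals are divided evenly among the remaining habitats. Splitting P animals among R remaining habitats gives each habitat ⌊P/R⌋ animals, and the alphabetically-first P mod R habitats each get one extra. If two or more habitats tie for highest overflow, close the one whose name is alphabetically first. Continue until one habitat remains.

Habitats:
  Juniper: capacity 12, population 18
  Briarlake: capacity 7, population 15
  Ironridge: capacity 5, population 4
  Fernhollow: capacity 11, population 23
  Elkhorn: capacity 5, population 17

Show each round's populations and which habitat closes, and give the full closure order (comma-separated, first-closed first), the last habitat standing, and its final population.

Closure order: Elkhorn, Fernhollow, Briarlake, Juniper
Last habitat: Ironridge with 77 animals

Round 1: Briarlake=15 Elkhorn=17 Fernhollow=23 Ironridge=4 Juniper=18 → close Elkhorn (overflow 12)
  17÷4 = 4 each, +1 to first 1
Round 2: Briarlake=20 Fernhollow=27 Ironridge=8 Juniper=22 → close Fernhollow (overflow 16)
  27÷3 = 9 each, +1 to first 0
Round 3: Briarlake=29 Ironridge=17 Juniper=31 → close Briarlake (overflow 22)
  29÷2 = 14 each, +1 to first 1
Round 4: Ironridge=32 Juniper=45 → close Juniper (overflow 33)
  45÷1 = 45 each, +1 to first 0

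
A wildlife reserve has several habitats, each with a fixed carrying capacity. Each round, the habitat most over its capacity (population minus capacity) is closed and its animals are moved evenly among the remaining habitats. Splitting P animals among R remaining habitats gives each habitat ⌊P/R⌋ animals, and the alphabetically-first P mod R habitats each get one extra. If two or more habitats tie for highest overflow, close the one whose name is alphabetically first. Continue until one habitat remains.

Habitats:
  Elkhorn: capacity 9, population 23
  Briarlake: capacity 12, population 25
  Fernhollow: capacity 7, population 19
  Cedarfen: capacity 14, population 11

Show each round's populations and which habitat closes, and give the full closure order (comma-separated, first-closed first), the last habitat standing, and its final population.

Closure order: Elkhorn, Briarlake, Fernhollow
Last habitat: Cedarfen with 78 animals

Round 1: Briarlake=25 Cedarfen=11 Elkhorn=23 Fernhollow=19 → close Elkhorn (overflow 14)
  23÷3 = 7 each, +1 to first 2
Round 2: Briarlake=33 Cedarfen=19 Fernhollow=26 → close Briarlake (overflow 21)
  33÷2 = 16 each, +1 to first 1
Round 3: Cedarfen=36 Fernhollow=42 → close Fernhollow (overflow 35)
  42÷1 = 42 each, +1 to first 0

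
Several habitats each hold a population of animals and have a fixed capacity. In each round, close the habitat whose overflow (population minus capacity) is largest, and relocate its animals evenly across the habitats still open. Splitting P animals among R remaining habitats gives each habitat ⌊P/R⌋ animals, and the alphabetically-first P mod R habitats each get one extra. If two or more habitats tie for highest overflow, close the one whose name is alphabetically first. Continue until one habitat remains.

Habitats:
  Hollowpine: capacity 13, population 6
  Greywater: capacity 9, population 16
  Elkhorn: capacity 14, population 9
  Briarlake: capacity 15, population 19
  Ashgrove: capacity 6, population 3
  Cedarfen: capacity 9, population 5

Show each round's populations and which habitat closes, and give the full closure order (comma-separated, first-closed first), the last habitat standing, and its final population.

Round 1: Ashgrove=3 Briarlake=19 Cedarfen=5 Elkhorn=9 Greywater=16 Hollowpine=6 → close Greywater (overflow 7)
  16÷5 = 3 each, +1 to first 1
Round 2: Ashgrove=7 Briarlake=22 Cedarfen=8 Elkhorn=12 Hollowpine=9 → close Briarlake (overflow 7)
  22÷4 = 5 each, +1 to first 2
Round 3: Ashgrove=13 Cedarfen=14 Elkhorn=17 Hollowpine=14 → close Ashgrove (overflow 7)
  13÷3 = 4 each, +1 to first 1
Round 4: Cedarfen=19 Elkhorn=21 Hollowpine=18 → close Cedarfen (overflow 10)
  19÷2 = 9 each, +1 to first 1
Round 5: Elkhorn=31 Hollowpine=27 → close Elkhorn (overflow 17)
  31÷1 = 31 each, +1 to first 0

Closure order: Greywater, Briarlake, Ashgrove, Cedarfen, Elkhorn
Last habitat: Hollowpine with 58 animals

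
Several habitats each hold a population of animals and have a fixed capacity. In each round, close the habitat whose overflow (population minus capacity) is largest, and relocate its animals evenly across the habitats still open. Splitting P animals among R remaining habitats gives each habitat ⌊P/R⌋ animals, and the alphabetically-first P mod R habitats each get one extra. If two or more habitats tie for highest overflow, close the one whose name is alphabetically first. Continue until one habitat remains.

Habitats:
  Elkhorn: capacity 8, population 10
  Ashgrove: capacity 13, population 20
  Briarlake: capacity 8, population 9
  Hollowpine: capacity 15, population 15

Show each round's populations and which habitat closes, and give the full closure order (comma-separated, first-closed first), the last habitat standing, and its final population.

Round 1: Ashgrove=20 Briarlake=9 Elkhorn=10 Hollowpine=15 → close Ashgrove (overflow 7)
  20÷3 = 6 each, +1 to first 2
Round 2: Briarlake=16 Elkhorn=17 Hollowpine=21 → close Elkhorn (overflow 9)
  17÷2 = 8 each, +1 to first 1
Round 3: Briarlake=25 Hollowpine=29 → close Briarlake (overflow 17)
  25÷1 = 25 each, +1 to first 0

Closure order: Ashgrove, Elkhorn, Briarlake
Last habitat: Hollowpine with 54 animals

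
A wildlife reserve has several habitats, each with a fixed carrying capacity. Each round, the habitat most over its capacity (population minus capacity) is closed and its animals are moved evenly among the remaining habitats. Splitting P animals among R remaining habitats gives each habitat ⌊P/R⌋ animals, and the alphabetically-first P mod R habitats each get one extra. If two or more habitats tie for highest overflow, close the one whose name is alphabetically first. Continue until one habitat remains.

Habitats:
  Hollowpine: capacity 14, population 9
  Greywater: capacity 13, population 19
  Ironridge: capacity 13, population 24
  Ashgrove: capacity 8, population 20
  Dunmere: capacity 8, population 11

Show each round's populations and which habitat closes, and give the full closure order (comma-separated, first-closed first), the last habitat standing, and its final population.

Closure order: Ashgrove, Ironridge, Greywater, Dunmere
Last habitat: Hollowpine with 83 animals

Round 1: Ashgrove=20 Dunmere=11 Greywater=19 Hollowpine=9 Ironridge=24 → close Ashgrove (overflow 12)
  20÷4 = 5 each, +1 to first 0
Round 2: Dunmere=16 Greywater=24 Hollowpine=14 Ironridge=29 → close Ironridge (overflow 16)
  29÷3 = 9 each, +1 to first 2
Round 3: Dunmere=26 Greywater=34 Hollowpine=23 → close Greywater (overflow 21)
  34÷2 = 17 each, +1 to first 0
Round 4: Dunmere=43 Hollowpine=40 → close Dunmere (overflow 35)
  43÷1 = 43 each, +1 to first 0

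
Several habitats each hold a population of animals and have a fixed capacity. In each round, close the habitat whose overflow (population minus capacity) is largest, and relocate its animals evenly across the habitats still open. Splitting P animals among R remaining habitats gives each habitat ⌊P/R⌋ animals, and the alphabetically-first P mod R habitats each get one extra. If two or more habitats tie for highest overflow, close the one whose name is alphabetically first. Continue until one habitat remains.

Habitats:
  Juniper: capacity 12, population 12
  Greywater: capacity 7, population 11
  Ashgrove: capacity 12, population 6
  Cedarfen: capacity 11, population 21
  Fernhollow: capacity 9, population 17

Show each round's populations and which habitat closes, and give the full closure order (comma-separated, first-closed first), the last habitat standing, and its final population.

Round 1: Ashgrove=6 Cedarfen=21 Fernhollow=17 Greywater=11 Juniper=12 → close Cedarfen (overflow 10)
  21÷4 = 5 each, +1 to first 1
Round 2: Ashgrove=12 Fernhollow=22 Greywater=16 Juniper=17 → close Fernhollow (overflow 13)
  22÷3 = 7 each, +1 to first 1
Round 3: Ashgrove=20 Greywater=23 Juniper=24 → close Greywater (overflow 16)
  23÷2 = 11 each, +1 to first 1
Round 4: Ashgrove=32 Juniper=35 → close Juniper (overflow 23)
  35÷1 = 35 each, +1 to first 0

Closure order: Cedarfen, Fernhollow, Greywater, Juniper
Last habitat: Ashgrove with 67 animals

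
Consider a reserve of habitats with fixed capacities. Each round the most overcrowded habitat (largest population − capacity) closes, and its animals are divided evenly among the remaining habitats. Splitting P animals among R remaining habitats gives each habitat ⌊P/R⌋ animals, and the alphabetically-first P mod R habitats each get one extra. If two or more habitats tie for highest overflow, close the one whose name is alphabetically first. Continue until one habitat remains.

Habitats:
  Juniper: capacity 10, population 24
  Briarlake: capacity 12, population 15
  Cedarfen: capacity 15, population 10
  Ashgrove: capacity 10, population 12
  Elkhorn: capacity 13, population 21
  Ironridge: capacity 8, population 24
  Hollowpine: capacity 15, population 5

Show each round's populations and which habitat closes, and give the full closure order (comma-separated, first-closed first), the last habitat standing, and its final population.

Round 1: Ashgrove=12 Briarlake=15 Cedarfen=10 Elkhorn=21 Hollowpine=5 Ironridge=24 Juniper=24 → close Ironridge (overflow 16)
  24÷6 = 4 each, +1 to first 0
Round 2: Ashgrove=16 Briarlake=19 Cedarfen=14 Elkhorn=25 Hollowpine=9 Juniper=28 → close Juniper (overflow 18)
  28÷5 = 5 each, +1 to first 3
Round 3: Ashgrove=22 Briarlake=25 Cedarfen=20 Elkhorn=30 Hollowpine=14 → close Elkhorn (overflow 17)
  30÷4 = 7 each, +1 to first 2
Round 4: Ashgrove=30 Briarlake=33 Cedarfen=27 Hollowpine=21 → close Briarlake (overflow 21)
  33÷3 = 11 each, +1 to first 0
Round 5: Ashgrove=41 Cedarfen=38 Hollowpine=32 → close Ashgrove (overflow 31)
  41÷2 = 20 each, +1 to first 1
Round 6: Cedarfen=59 Hollowpine=52 → close Cedarfen (overflow 44)
  59÷1 = 59 each, +1 to first 0

Closure order: Ironridge, Juniper, Elkhorn, Briarlake, Ashgrove, Cedarfen
Last habitat: Hollowpine with 111 animals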